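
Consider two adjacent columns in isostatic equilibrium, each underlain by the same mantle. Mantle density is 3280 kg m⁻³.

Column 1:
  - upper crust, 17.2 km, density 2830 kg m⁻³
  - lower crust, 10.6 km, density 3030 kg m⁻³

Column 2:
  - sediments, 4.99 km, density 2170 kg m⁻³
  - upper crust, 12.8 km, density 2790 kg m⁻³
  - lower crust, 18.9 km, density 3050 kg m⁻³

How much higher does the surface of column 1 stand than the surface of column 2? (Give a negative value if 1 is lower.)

−1.76 km

For any compensation level in the mantle, the mantle terms cancel and isostasy reduces to e = (Σt_1 − Σt_2) − (Σ(ρt)_1 − Σ(ρt)_2) / ρ_m.
Σt_1 = 27.8 km; Σt_2 = 36.69 km; Σ(ρt)_1 = 80794; Σ(ρt)_2 = 104185.3 (in km·kg m⁻³).
e = (27.8 − 36.69) − (80794 − 104185.3) / 3280 = −1.76 km.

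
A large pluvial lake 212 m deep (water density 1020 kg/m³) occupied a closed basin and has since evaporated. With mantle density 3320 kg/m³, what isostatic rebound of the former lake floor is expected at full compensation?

65.1 m

u = d ρ_w/ρ_m = 212 m × 1020/3320 = 65.1 m.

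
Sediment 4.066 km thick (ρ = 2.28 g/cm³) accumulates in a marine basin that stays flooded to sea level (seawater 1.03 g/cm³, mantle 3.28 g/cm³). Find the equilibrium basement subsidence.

Submarine loading: the sediment displaces seawater, and the subsidence is in turn flooded, so s (ρ_m − ρ_w) = t (ρ_sed − ρ_w).
s = 4.066 km × (2.28 − 1.03) / (3.28 − 1.03) = 2.26 km.

2.26 km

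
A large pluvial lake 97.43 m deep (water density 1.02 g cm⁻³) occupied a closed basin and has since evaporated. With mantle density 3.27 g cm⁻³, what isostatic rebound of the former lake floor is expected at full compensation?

u = d ρ_w/ρ_m = 97.43 m × 1.02/3.27 = 30.4 m.

30.4 m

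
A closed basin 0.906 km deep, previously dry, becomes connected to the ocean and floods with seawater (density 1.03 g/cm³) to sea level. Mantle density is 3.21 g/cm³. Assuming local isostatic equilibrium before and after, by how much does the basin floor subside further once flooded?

0.428 km

After flooding the water column is d + s deep. Its weight must equal the weight of mantle displaced by the extra subsidence s: (d + s) ρ_w = s ρ_m.
s = d ρ_w / (ρ_m − ρ_w) = 0.906 km × 1.03/(3.21 − 1.03) = 0.428 km.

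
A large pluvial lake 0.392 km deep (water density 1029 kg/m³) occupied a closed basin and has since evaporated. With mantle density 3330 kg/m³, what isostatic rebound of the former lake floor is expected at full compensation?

u = d ρ_w/ρ_m = 0.392 km × 1029/3330 = 0.121 km.

0.121 km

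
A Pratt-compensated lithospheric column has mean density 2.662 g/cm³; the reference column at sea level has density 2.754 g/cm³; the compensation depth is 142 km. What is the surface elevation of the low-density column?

4.91 km

ρ_ref D = ρ (D + h) → h = D (ρ_ref − ρ)/ρ.
h = 142 km × (2.754 − 2.662)/2.662 = 4.91 km.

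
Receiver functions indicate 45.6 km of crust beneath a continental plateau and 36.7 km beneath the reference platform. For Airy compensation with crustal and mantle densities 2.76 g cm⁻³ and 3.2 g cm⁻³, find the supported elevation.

1.22 km

Excess crust Δ = 45.6 km − 36.7 km = 8.9 km, split between elevation h and root r with h + r = Δ.
Airy balance ρ_c h = (ρ_m − ρ_c) r gives r = h ρ_c/(ρ_m − ρ_c), so h (1 + ρ_c/(ρ_m − ρ_c)) = Δ, i.e. h = Δ (ρ_m − ρ_c)/ρ_m.
h = 8.9 km × 0.44/3.2 = 1.22 km.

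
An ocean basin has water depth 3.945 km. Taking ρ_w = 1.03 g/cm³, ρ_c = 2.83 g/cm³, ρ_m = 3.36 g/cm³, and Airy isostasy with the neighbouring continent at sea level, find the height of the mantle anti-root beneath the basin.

In Airy isostatic equilibrium: replacing crust with seawater at the top is compensated by replacing crust with mantle at the base: d (ρ_c − ρ_w) = a (ρ_m − ρ_c).
a = d (ρ_c − ρ_w)/(ρ_m − ρ_c) = 3.945 km × 1.8/0.53 = 13.4 km.

13.4 km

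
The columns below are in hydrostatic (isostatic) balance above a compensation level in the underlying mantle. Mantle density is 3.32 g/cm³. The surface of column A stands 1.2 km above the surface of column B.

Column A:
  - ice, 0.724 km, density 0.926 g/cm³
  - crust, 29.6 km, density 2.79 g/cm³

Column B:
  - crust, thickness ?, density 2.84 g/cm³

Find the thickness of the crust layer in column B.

28 km

Take the compensation level at the base of the deeper column (depth z_c below the surface of column A) and equate Σ ρ_i t_i down to z_c; mantle fills any gap and the z_c terms cancel.
Column A: 0.724×0.926 + 29.6×2.79 + (z_c − 30.324)×3.32
Column B: 1.2×0 + x×2.84 + (z_c − 1.2 − 0 − x)×3.32
The z_c×3.32 term appears on both sides and cancels. Collect the known terms of each column as K = Σ(ρt)_known − 3.32 × (depth of known layers): K_A = 83.254424 − 3.32×30.324 = −17.421256; K_B = 0 − 3.32×(1.2 + 0) = −3.984.
Balance: K_A = K_B − x×(3.32 − 2.84), so x = (K_B − K_A)/(3.32 − 2.84) = 13.4373/0.48 = 28 km.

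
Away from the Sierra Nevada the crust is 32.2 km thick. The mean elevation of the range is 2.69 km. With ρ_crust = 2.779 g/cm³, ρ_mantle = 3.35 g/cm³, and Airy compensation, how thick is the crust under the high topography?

Root depth r = h ρ_c / (ρ_m − ρ_c) = 2.69 km × 2.779 / 0.571 = 13.09 km.
Total thickness = T + h + r = 32.2 km + 2.69 km + 13.09 km = 48 km.

48 km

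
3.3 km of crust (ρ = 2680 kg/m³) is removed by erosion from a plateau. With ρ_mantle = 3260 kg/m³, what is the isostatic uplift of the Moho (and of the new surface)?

2.71 km

Unloading: uplift u = e ρ_c/ρ_m = 3.3 km × 2680/3260 = 2.71 km.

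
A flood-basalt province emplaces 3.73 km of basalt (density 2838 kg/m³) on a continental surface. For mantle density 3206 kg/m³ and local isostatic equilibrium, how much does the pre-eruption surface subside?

3.3 km

Subaerial loading: s = t ρ_load / ρ_m.
s = 3.73 km × 2838/3206 = 3.3 km.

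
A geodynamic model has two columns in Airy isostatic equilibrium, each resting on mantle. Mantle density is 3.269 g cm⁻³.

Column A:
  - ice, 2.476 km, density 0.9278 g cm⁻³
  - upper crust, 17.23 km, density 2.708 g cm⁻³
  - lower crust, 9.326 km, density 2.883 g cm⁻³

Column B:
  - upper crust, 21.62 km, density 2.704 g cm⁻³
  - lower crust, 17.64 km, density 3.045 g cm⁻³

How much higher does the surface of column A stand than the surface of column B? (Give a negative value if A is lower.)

For any compensation level in the mantle, the mantle terms cancel and isostasy reduces to e = (Σt_A − Σt_B) − (Σ(ρt)_A − Σ(ρt)_B) / ρ_m.
Σt_A = 29.032 km; Σt_B = 39.26 km; Σ(ρt)_A = 75.8429308; Σ(ρt)_B = 112.17428 (in km·g cm⁻³).
e = (29.032 − 39.26) − (75.8429308 − 112.17428) / 3.269 = 0.886 km.

0.886 km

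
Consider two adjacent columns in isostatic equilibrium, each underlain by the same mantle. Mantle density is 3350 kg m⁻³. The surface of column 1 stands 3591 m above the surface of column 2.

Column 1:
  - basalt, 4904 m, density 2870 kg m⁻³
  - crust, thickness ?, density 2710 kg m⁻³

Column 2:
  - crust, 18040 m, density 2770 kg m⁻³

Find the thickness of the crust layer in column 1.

Take the compensation level at the base of the deeper column (depth z_c below the surface of column 1) and equate Σ ρ_i t_i down to z_c; mantle fills any gap and the z_c terms cancel.
Column 1: 4904×2870 + x×2710 + (z_c − 4904 − x)×3350
Column 2: 3591×0 + 18040×2770 + (z_c − 3591 − 18040)×3350
The z_c×3350 term appears on both sides and cancels. Collect the known terms of each column as K = Σ(ρt)_known − 3350 × (depth of known layers): K_1 = 14074480 − 3350×4904 = −2353920; K_2 = 49970800 − 3350×(3591 + 18040) = −22493050.
Balance: K_1 − x×(3350 − 2710) = K_2, so x = (K_1 − K_2)/(3350 − 2710) = 20139100/640 = 31500 m.

31500 m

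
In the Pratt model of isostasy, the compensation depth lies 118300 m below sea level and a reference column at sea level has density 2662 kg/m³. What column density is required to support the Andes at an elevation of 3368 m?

Pratt balance: ρ_ref D = ρ (D + h).
ρ = ρ_ref D/(D + h) = 2662 × 118300 m/(118300 m + 3368 m) = 2590 kg/m³.

2590 kg/m³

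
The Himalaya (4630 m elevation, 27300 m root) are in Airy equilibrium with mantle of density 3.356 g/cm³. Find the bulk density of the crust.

2.87 g/cm³

ρ_c h = (ρ_m − ρ_c) r → ρ_c (h + r) = ρ_m r → ρ_c = ρ_m r / (h + r).
ρ_c = 3.356 × 27300 m / (4630 m + 27300 m) = 2.87 g/cm³.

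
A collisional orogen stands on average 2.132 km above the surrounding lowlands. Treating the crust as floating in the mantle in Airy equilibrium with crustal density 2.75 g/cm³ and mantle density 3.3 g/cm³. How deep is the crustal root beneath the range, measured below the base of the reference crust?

10.7 km

Balancing pressure at the compensation depth: the weight of the topography is balanced by the buoyancy of the root, ρ_c h = (ρ_m − ρ_c) r.
r = h · ρ_c / (ρ_m − ρ_c) = 2.132 km × 2.75 / (3.3 − 2.75) = 10.7 km.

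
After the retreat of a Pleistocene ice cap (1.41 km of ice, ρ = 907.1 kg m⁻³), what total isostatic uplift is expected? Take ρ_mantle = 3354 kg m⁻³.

0.381 km

Removing the load lets mantle flow back in; uplift u satisfies ρ_ice t = ρ_m u.
u = t ρ_ice/ρ_m = 1.41 km × 907.1/3354 = 0.381 km.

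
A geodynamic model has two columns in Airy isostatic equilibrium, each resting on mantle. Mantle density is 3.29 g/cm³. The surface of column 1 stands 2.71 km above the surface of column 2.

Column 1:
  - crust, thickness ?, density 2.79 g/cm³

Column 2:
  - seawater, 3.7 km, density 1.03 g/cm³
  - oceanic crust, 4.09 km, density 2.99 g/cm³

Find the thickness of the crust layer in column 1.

Take the compensation level at the base of the deeper column (depth z_c below the surface of column 1) and equate Σ ρ_i t_i down to z_c; mantle fills any gap and the z_c terms cancel.
Column 1: x×2.79 + (z_c − 0 − x)×3.29
Column 2: 2.71×0 + 3.7×1.03 + 4.09×2.99 + (z_c − 2.71 − 7.79)×3.29
The z_c×3.29 term appears on both sides and cancels. Collect the known terms of each column as K = Σ(ρt)_known − 3.29 × (depth of known layers): K_1 = 0 − 3.29×0 = 0; K_2 = 16.0401 − 3.29×(2.71 + 7.79) = −18.5049.
Balance: K_1 − x×(3.29 − 2.79) = K_2, so x = (K_1 − K_2)/(3.29 − 2.79) = 18.5049/0.5 = 37 km.

37 km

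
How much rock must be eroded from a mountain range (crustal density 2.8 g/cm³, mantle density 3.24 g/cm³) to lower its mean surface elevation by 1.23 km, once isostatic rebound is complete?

9.06 km

Net drop Δ = e − u = e − e ρ_c/ρ_m = e (ρ_m − ρ_c)/ρ_m.
e = Δ ρ_m/(ρ_m − ρ_c) = 1.23 km × 3.24/0.44 = 9.06 km.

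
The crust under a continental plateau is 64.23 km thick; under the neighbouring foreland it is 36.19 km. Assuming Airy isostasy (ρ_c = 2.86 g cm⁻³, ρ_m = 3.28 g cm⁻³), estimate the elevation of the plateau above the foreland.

3.59 km

Excess crust Δ = 64.23 km − 36.19 km = 28.04 km, split between elevation h and root r with h + r = Δ.
Airy balance ρ_c h = (ρ_m − ρ_c) r gives r = h ρ_c/(ρ_m − ρ_c), so h (1 + ρ_c/(ρ_m − ρ_c)) = Δ, i.e. h = Δ (ρ_m − ρ_c)/ρ_m.
h = 28.04 km × 0.42/3.28 = 3.59 km.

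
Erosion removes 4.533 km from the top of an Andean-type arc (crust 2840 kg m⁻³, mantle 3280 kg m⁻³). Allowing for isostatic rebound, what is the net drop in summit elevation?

Rebound u = e ρ_c/ρ_m = 4.533 km × 2840/3280 = 3.925 km.
Net surface drop = e − u = 4.533 km − 3.925 km = e (ρ_m − ρ_c)/ρ_m = 0.608 km.

0.608 km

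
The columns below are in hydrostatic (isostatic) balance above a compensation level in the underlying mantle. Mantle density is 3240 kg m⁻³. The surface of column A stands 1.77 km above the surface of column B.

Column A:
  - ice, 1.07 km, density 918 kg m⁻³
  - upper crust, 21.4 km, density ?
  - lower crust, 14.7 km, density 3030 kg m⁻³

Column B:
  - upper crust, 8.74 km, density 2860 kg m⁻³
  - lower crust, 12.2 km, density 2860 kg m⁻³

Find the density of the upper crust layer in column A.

2860 kg m⁻³

Take the compensation level at the base of the deeper column (depth z_c below the surface of column A) and equate Σ ρ_i t_i down to z_c; mantle fills any gap and the z_c terms cancel.
Column A: 1.07×918 + 21.4×ρ + 14.7×3030 + (z_c − 37.17)×3240
Column B: 1.77×0 + 8.74×2860 + 12.2×2860 + (z_c − 1.77 − 20.94)×3240
The z_c×3240 term appears on both sides and cancels. Collect the known terms of each column as K = Σ(ρt)_known − 3240 × (depth of known layers): K_A = 45523.26 − 3240×37.17 = −74907.54; K_B = 59888.4 − 3240×(1.77 + 20.94) = −13692.
Balance: K_A + 21.4×ρ = K_B, so ρ = (K_B − K_A)/21.4 = 61215.5/21.4 = 2860 kg m⁻³.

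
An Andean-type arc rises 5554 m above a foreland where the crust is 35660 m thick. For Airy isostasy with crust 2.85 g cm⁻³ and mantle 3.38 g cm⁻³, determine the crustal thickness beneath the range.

71100 m

Root depth r = h ρ_c / (ρ_m − ρ_c) = 5554 m × 2.85 / 0.53 = 29870 m.
Total thickness = T + h + r = 35660 m + 5554 m + 29870 m = 71100 m.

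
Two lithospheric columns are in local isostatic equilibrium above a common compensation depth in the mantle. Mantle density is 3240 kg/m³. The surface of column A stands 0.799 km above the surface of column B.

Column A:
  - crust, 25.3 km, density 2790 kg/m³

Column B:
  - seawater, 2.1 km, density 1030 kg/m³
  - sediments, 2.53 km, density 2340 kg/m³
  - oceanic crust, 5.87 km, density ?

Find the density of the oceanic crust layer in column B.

2920 kg/m³

Take the compensation level at the base of the deeper column (depth z_c below the surface of column A) and equate Σ ρ_i t_i down to z_c; mantle fills any gap and the z_c terms cancel.
Column A: 25.3×2790 + (z_c − 25.3)×3240
Column B: 0.799×0 + 2.1×1030 + 2.53×2340 + 5.87×ρ + (z_c − 0.799 − 10.5)×3240
The z_c×3240 term appears on both sides and cancels. Collect the known terms of each column as K = Σ(ρt)_known − 3240 × (depth of known layers): K_A = 70587 − 3240×25.3 = −11385; K_B = 8083.2 − 3240×(0.799 + 10.5) = −28525.56.
Balance: K_A = K_B + 5.87×ρ, so ρ = (K_A − K_B)/5.87 = 17140.6/5.87 = 2920 kg/m³.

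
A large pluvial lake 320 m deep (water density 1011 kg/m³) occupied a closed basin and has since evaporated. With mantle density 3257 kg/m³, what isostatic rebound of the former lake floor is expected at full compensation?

99.3 m

u = d ρ_w/ρ_m = 320 m × 1011/3257 = 99.3 m.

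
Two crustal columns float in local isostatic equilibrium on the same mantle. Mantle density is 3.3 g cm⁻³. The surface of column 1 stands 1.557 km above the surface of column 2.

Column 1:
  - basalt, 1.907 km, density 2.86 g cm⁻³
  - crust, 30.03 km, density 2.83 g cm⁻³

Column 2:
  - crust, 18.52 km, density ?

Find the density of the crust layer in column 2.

Take the compensation level at the base of the deeper column (depth z_c below the surface of column 1) and equate Σ ρ_i t_i down to z_c; mantle fills any gap and the z_c terms cancel.
Column 1: 1.907×2.86 + 30.03×2.83 + (z_c − 31.937)×3.3
Column 2: 1.557×0 + 18.52×ρ + (z_c − 1.557 − 18.52)×3.3
The z_c×3.3 term appears on both sides and cancels. Collect the known terms of each column as K = Σ(ρt)_known − 3.3 × (depth of known layers): K_1 = 90.43892 − 3.3×31.937 = −14.95318; K_2 = 0 − 3.3×(1.557 + 18.52) = −66.2541.
Balance: K_1 = K_2 + 18.52×ρ, so ρ = (K_1 − K_2)/18.52 = 51.3009/18.52 = 2.77 g cm⁻³.

2.77 g cm⁻³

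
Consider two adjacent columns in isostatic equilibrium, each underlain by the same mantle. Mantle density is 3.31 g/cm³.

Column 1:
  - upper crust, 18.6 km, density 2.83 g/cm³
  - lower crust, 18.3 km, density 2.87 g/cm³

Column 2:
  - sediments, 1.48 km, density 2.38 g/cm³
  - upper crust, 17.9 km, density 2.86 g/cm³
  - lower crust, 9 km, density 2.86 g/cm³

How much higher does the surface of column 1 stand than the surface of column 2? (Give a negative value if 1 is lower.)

1.06 km

For any compensation level in the mantle, the mantle terms cancel and isostasy reduces to e = (Σt_1 − Σt_2) − (Σ(ρt)_1 − Σ(ρt)_2) / ρ_m.
Σt_1 = 36.9 km; Σt_2 = 28.38 km; Σ(ρt)_1 = 105.159; Σ(ρt)_2 = 80.4564 (in km·g/cm³).
e = (36.9 − 28.38) − (105.159 − 80.4564) / 3.31 = 1.06 km.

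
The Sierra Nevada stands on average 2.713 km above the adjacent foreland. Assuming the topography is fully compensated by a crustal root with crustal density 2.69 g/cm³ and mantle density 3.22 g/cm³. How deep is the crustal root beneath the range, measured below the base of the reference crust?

In Airy isostatic equilibrium: the weight of the topography is balanced by the buoyancy of the root, ρ_c h = (ρ_m − ρ_c) r.
r = h · ρ_c / (ρ_m − ρ_c) = 2.713 km × 2.69 / (3.22 − 2.69) = 13.8 km.

13.8 km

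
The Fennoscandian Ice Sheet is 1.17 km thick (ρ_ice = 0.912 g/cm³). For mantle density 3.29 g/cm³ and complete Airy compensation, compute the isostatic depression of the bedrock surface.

Equating mass per unit area of the two columns: the ice load ρ_ice t is balanced by mantle displaced below, ρ_m s.
s = t ρ_ice / ρ_m = 1.17 km × 0.912/3.29 = 0.324 km.

0.324 km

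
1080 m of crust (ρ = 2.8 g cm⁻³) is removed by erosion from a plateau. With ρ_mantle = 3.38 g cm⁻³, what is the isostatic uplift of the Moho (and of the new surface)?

Unloading: uplift u = e ρ_c/ρ_m = 1080 m × 2.8/3.38 = 895 m.

895 m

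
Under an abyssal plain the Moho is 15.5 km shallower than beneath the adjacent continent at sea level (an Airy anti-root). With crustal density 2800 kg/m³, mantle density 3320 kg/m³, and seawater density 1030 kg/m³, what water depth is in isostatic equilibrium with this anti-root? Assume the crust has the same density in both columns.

4.55 km

Replacing a thickness d of crust by seawater at the top must be balanced by replacing crust with mantle at the base: d (ρ_c − ρ_w) = a (ρ_m − ρ_c).
d = a (ρ_m − ρ_c)/(ρ_c − ρ_w) = 15.5 km × 520/1770 = 4.55 km.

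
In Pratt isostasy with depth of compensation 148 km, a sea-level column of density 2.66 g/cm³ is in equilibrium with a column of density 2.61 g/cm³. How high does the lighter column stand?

ρ_ref D = ρ (D + h) → h = D (ρ_ref − ρ)/ρ.
h = 148 km × (2.66 − 2.61)/2.61 = 2.84 km.

2.84 km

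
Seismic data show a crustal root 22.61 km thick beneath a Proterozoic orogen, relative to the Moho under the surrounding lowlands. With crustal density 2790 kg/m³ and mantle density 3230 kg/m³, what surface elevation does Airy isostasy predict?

Equating mass per unit area of the two columns: ρ_c h = (ρ_m − ρ_c) r.
h = r (ρ_m − ρ_c) / ρ_c = 22.61 km × (3230 − 2790) / 2790 = 3.57 km.

3.57 km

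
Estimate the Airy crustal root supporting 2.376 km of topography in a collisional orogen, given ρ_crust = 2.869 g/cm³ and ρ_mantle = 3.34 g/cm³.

14.5 km

Equating mass per unit area of the two columns: the weight of the topography is balanced by the buoyancy of the root, ρ_c h = (ρ_m − ρ_c) r.
r = h · ρ_c / (ρ_m − ρ_c) = 2.376 km × 2.869 / (3.34 − 2.869) = 14.5 km.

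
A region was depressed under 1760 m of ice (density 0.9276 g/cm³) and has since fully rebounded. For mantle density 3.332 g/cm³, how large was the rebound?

490 m

Removing the load lets mantle flow back in; uplift u satisfies ρ_ice t = ρ_m u.
u = t ρ_ice/ρ_m = 1760 m × 0.9276/3.332 = 490 m.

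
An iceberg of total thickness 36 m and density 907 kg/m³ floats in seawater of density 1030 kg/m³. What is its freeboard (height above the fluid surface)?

Floating equilibrium: submerged depth d = t ρ_obj/ρ_fluid = 36 m × 907/1030 = 31.7 m.
Freeboard = t − d = 36 m − 31.7 m = 4.3 m.

4.3 m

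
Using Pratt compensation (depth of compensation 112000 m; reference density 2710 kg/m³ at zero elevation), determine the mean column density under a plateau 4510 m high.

2610 kg/m³

Pratt balance: ρ_ref D = ρ (D + h).
ρ = ρ_ref D/(D + h) = 2710 × 112000 m/(112000 m + 4510 m) = 2610 kg/m³.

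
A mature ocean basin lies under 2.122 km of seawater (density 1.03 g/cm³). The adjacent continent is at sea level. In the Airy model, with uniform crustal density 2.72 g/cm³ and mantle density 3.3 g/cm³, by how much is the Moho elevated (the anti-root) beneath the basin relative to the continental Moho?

Isostatic balance requires: replacing crust with seawater at the top is compensated by replacing crust with mantle at the base: d (ρ_c − ρ_w) = a (ρ_m − ρ_c).
a = d (ρ_c − ρ_w)/(ρ_m − ρ_c) = 2.122 km × 1.69/0.58 = 6.18 km.

6.18 km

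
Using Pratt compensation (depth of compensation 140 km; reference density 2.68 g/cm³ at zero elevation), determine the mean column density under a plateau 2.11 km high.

Pratt balance: ρ_ref D = ρ (D + h).
ρ = ρ_ref D/(D + h) = 2.68 × 140 km/(140 km + 2.11 km) = 2.64 g/cm³.

2.64 g/cm³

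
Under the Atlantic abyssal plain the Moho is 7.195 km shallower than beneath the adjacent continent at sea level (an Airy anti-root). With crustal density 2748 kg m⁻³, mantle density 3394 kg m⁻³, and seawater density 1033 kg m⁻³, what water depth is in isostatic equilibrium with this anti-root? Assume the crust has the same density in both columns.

Replacing a thickness d of crust by seawater at the top must be balanced by replacing crust with mantle at the base: d (ρ_c − ρ_w) = a (ρ_m − ρ_c).
d = a (ρ_m − ρ_c)/(ρ_c − ρ_w) = 7.195 km × 646/1715 = 2.71 km.

2.71 km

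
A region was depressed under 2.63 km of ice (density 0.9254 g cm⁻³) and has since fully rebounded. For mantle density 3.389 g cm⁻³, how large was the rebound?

Removing the load lets mantle flow back in; uplift u satisfies ρ_ice t = ρ_m u.
u = t ρ_ice/ρ_m = 2.63 km × 0.9254/3.389 = 0.718 km.

0.718 km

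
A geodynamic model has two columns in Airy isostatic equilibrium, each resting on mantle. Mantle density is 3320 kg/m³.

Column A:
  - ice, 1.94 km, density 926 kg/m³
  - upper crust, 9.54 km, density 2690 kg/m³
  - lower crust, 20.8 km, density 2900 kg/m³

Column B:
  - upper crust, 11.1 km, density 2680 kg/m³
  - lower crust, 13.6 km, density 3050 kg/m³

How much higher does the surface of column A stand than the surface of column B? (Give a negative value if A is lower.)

For any compensation level in the mantle, the mantle terms cancel and isostasy reduces to e = (Σt_A − Σt_B) − (Σ(ρt)_A − Σ(ρt)_B) / ρ_m.
Σt_A = 32.28 km; Σt_B = 24.7 km; Σ(ρt)_A = 87779.04; Σ(ρt)_B = 71228 (in km·kg/m³).
e = (32.28 − 24.7) − (87779.04 − 71228) / 3320 = 2.59 km.

2.59 km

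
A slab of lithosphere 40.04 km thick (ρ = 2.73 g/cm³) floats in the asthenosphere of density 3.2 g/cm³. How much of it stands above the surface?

5.88 km

Floating equilibrium: submerged depth d = t ρ_obj/ρ_fluid = 40.04 km × 2.73/3.2 = 34.16 km.
Freeboard = t − d = 40.04 km − 34.16 km = 5.88 km.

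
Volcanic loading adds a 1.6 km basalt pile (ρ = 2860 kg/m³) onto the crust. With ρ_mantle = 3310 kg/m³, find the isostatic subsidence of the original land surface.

Subaerial loading: s = t ρ_load / ρ_m.
s = 1.6 km × 2860/3310 = 1.38 km.

1.38 km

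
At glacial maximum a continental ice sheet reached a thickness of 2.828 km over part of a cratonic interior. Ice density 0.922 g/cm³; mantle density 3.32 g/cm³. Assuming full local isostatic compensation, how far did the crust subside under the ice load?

In Airy isostatic equilibrium: the ice load ρ_ice t is balanced by mantle displaced below, ρ_m s.
s = t ρ_ice / ρ_m = 2.828 km × 0.922/3.32 = 0.785 km.

0.785 km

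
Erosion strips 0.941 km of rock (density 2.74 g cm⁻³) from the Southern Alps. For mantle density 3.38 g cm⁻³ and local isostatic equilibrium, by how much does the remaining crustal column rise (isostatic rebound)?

0.763 km

Unloading: uplift u = e ρ_c/ρ_m = 0.941 km × 2.74/3.38 = 0.763 km.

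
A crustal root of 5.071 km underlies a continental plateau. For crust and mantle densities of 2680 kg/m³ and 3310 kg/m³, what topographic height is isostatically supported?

1.19 km

Isostatic balance requires: ρ_c h = (ρ_m − ρ_c) r.
h = r (ρ_m − ρ_c) / ρ_c = 5.071 km × (3310 − 2680) / 2680 = 1.19 km.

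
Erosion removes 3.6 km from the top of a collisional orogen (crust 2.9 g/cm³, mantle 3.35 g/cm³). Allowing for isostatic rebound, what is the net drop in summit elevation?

Rebound u = e ρ_c/ρ_m = 3.6 km × 2.9/3.35 = 3.116 km.
Net surface drop = e − u = 3.6 km − 3.116 km = e (ρ_m − ρ_c)/ρ_m = 0.484 km.

0.484 km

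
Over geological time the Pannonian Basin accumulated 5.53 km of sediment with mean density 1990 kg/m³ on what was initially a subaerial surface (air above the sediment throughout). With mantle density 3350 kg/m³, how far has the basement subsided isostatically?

Subaerial load: s = t ρ_sed / ρ_m = 5.53 km × 1990/3350 = 3.28 km.

3.28 km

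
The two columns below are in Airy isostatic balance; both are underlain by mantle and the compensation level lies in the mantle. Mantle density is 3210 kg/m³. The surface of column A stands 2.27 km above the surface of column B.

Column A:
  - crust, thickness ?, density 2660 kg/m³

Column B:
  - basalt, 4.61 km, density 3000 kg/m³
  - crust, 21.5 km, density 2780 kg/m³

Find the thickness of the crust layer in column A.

31.8 km

Take the compensation level at the base of the deeper column (depth z_c below the surface of column A) and equate Σ ρ_i t_i down to z_c; mantle fills any gap and the z_c terms cancel.
Column A: x×2660 + (z_c − 0 − x)×3210
Column B: 2.27×0 + 4.61×3000 + 21.5×2780 + (z_c − 2.27 − 26.11)×3210
The z_c×3210 term appears on both sides and cancels. Collect the known terms of each column as K = Σ(ρt)_known − 3210 × (depth of known layers): K_A = 0 − 3210×0 = 0; K_B = 73600 − 3210×(2.27 + 26.11) = −17499.8.
Balance: K_A − x×(3210 − 2660) = K_B, so x = (K_A − K_B)/(3210 − 2660) = 17499.8/550 = 31.8 km.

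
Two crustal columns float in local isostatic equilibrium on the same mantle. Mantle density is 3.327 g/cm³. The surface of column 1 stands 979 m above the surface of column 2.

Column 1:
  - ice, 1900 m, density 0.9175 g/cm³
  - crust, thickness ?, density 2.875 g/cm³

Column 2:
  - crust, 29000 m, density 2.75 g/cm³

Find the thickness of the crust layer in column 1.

34100 m

Take the compensation level at the base of the deeper column (depth z_c below the surface of column 1) and equate Σ ρ_i t_i down to z_c; mantle fills any gap and the z_c terms cancel.
Column 1: 1900×0.9175 + x×2.875 + (z_c − 1900 − x)×3.327
Column 2: 979×0 + 29000×2.75 + (z_c − 979 − 29000)×3.327
The z_c×3.327 term appears on both sides and cancels. Collect the known terms of each column as K = Σ(ρt)_known − 3.327 × (depth of known layers): K_1 = 1743.25 − 3.327×1900 = −4578.05; K_2 = 79750 − 3.327×(979 + 29000) = −19990.133.
Balance: K_1 − x×(3.327 − 2.875) = K_2, so x = (K_1 − K_2)/(3.327 − 2.875) = 15412.1/0.452 = 34100 m.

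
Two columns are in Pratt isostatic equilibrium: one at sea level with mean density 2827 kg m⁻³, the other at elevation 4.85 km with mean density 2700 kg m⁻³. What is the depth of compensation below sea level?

103 km

ρ_ref D = ρ (D + h) → D (ρ_ref − ρ) = ρ h.
D = ρ h/(ρ_ref − ρ) = 2700 × 4.85 km/(2827 − 2700) = 103 km.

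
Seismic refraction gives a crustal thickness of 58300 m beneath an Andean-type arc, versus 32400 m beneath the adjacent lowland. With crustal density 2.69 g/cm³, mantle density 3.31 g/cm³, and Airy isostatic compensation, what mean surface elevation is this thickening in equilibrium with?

Excess crust Δ = 58300 m − 32400 m = 25900 m, split between elevation h and root r with h + r = Δ.
Airy balance ρ_c h = (ρ_m − ρ_c) r gives r = h ρ_c/(ρ_m − ρ_c), so h (1 + ρ_c/(ρ_m − ρ_c)) = Δ, i.e. h = Δ (ρ_m − ρ_c)/ρ_m.
h = 25900 m × 0.62/3.31 = 4850 m.

4850 m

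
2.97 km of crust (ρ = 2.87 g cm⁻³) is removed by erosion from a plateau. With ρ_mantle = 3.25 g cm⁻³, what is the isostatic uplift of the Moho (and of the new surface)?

Unloading: uplift u = e ρ_c/ρ_m = 2.97 km × 2.87/3.25 = 2.62 km.

2.62 km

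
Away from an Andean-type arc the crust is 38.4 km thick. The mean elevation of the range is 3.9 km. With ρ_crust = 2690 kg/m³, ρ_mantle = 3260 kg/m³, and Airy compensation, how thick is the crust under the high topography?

Root depth r = h ρ_c / (ρ_m − ρ_c) = 3.9 km × 2690 / 570 = 18.41 km.
Total thickness = T + h + r = 38.4 km + 3.9 km + 18.41 km = 60.7 km.

60.7 km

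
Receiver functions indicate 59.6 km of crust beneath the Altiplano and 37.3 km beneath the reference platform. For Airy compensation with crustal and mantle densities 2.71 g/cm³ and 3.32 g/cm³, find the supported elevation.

Excess crust Δ = 59.6 km − 37.3 km = 22.3 km, split between elevation h and root r with h + r = Δ.
Airy balance ρ_c h = (ρ_m − ρ_c) r gives r = h ρ_c/(ρ_m − ρ_c), so h (1 + ρ_c/(ρ_m − ρ_c)) = Δ, i.e. h = Δ (ρ_m − ρ_c)/ρ_m.
h = 22.3 km × 0.61/3.32 = 4.1 km.

4.1 km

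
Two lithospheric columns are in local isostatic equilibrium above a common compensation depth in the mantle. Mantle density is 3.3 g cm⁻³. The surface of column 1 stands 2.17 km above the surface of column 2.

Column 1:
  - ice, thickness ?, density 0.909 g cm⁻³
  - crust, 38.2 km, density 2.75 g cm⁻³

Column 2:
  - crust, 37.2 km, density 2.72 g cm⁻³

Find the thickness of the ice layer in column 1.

3.23 km

Take the compensation level at the base of the deeper column (depth z_c below the surface of column 1) and equate Σ ρ_i t_i down to z_c; mantle fills any gap and the z_c terms cancel.
Column 1: x×0.909 + 38.2×2.75 + (z_c − 38.2 − x)×3.3
Column 2: 2.17×0 + 37.2×2.72 + (z_c − 2.17 − 37.2)×3.3
The z_c×3.3 term appears on both sides and cancels. Collect the known terms of each column as K = Σ(ρt)_known − 3.3 × (depth of known layers): K_1 = 105.05 − 3.3×38.2 = −21.01; K_2 = 101.184 − 3.3×(2.17 + 37.2) = −28.737.
Balance: K_1 − x×(3.3 − 0.909) = K_2, so x = (K_1 − K_2)/(3.3 − 0.909) = 7.727/2.391 = 3.23 km.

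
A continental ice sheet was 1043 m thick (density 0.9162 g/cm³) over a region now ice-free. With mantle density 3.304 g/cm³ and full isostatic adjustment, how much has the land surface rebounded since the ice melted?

289 m

Removing the load lets mantle flow back in; uplift u satisfies ρ_ice t = ρ_m u.
u = t ρ_ice/ρ_m = 1043 m × 0.9162/3.304 = 289 m.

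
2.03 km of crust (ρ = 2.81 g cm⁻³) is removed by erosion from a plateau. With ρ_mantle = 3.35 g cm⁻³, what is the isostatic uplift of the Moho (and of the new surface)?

1.7 km

Unloading: uplift u = e ρ_c/ρ_m = 2.03 km × 2.81/3.35 = 1.7 km.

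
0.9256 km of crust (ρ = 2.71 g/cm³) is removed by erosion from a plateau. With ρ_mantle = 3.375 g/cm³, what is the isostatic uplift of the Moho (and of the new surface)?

Unloading: uplift u = e ρ_c/ρ_m = 0.9256 km × 2.71/3.375 = 0.743 km.

0.743 km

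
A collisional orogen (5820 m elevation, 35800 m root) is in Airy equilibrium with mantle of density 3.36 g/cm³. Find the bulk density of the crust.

ρ_c h = (ρ_m − ρ_c) r → ρ_c (h + r) = ρ_m r → ρ_c = ρ_m r / (h + r).
ρ_c = 3.36 × 35800 m / (5820 m + 35800 m) = 2.89 g/cm³.

2.89 g/cm³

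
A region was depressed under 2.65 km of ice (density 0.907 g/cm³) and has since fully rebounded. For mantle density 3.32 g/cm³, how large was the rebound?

0.724 km

Removing the load lets mantle flow back in; uplift u satisfies ρ_ice t = ρ_m u.
u = t ρ_ice/ρ_m = 2.65 km × 0.907/3.32 = 0.724 km.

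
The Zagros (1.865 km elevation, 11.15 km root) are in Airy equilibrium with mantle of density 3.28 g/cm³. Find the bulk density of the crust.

2.81 g/cm³

ρ_c h = (ρ_m − ρ_c) r → ρ_c (h + r) = ρ_m r → ρ_c = ρ_m r / (h + r).
ρ_c = 3.28 × 11.15 km / (1.865 km + 11.15 km) = 2.81 g/cm³.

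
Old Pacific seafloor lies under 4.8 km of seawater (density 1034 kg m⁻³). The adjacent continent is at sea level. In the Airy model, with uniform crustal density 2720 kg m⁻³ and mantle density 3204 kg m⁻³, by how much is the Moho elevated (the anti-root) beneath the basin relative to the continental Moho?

16.7 km

Balancing pressure at the compensation depth: replacing crust with seawater at the top is compensated by replacing crust with mantle at the base: d (ρ_c − ρ_w) = a (ρ_m − ρ_c).
a = d (ρ_c − ρ_w)/(ρ_m − ρ_c) = 4.8 km × 1686/484 = 16.7 km.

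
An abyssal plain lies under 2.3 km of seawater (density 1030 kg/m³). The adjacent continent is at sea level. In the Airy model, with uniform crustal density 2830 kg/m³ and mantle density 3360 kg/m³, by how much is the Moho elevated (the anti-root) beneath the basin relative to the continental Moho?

By Archimedes' principle applied to the lithosphere: replacing crust with seawater at the top is compensated by replacing crust with mantle at the base: d (ρ_c − ρ_w) = a (ρ_m − ρ_c).
a = d (ρ_c − ρ_w)/(ρ_m − ρ_c) = 2.3 km × 1800/530 = 7.81 km.

7.81 km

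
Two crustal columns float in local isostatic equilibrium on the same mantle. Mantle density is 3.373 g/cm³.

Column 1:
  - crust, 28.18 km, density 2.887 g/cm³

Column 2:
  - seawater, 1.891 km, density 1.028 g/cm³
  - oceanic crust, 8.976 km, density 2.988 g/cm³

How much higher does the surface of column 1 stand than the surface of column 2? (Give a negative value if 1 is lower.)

For any compensation level in the mantle, the mantle terms cancel and isostasy reduces to e = (Σt_1 − Σt_2) − (Σ(ρt)_1 − Σ(ρt)_2) / ρ_m.
Σt_1 = 28.18 km; Σt_2 = 10.867 km; Σ(ρt)_1 = 81.35566; Σ(ρt)_2 = 28.764236 (in km·g/cm³).
e = (28.18 − 10.867) − (81.35566 − 28.764236) / 3.373 = 1.72 km.

1.72 km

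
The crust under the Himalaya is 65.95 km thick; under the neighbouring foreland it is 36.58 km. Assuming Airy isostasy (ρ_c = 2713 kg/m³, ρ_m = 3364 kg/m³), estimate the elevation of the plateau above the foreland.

Excess crust Δ = 65.95 km − 36.58 km = 29.37 km, split between elevation h and root r with h + r = Δ.
Airy balance ρ_c h = (ρ_m − ρ_c) r gives r = h ρ_c/(ρ_m − ρ_c), so h (1 + ρ_c/(ρ_m − ρ_c)) = Δ, i.e. h = Δ (ρ_m − ρ_c)/ρ_m.
h = 29.37 km × 651/3364 = 5.68 km.

5.68 km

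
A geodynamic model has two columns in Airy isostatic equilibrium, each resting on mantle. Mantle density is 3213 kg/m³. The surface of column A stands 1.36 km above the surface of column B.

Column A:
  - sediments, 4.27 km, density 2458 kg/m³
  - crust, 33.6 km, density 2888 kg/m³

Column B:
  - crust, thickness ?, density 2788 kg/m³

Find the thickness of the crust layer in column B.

Take the compensation level at the base of the deeper column (depth z_c below the surface of column A) and equate Σ ρ_i t_i down to z_c; mantle fills any gap and the z_c terms cancel.
Column A: 4.27×2458 + 33.6×2888 + (z_c − 37.87)×3213
Column B: 1.36×0 + x×2788 + (z_c − 1.36 − 0 − x)×3213
The z_c×3213 term appears on both sides and cancels. Collect the known terms of each column as K = Σ(ρt)_known − 3213 × (depth of known layers): K_A = 107532.46 − 3213×37.87 = −14143.85; K_B = 0 − 3213×(1.36 + 0) = −4369.68.
Balance: K_A = K_B − x×(3213 − 2788), so x = (K_B − K_A)/(3213 − 2788) = 9774.17/425 = 23 km.

23 km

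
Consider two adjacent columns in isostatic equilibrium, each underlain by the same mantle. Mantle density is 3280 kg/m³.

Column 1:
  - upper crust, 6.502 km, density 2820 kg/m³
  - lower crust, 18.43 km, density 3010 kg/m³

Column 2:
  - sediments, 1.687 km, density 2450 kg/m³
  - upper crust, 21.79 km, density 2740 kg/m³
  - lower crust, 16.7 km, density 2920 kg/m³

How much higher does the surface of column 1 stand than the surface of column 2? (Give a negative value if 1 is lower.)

−3.42 km

For any compensation level in the mantle, the mantle terms cancel and isostasy reduces to e = (Σt_1 − Σt_2) − (Σ(ρt)_1 − Σ(ρt)_2) / ρ_m.
Σt_1 = 24.932 km; Σt_2 = 40.177 km; Σ(ρt)_1 = 73809.94; Σ(ρt)_2 = 112601.75 (in km·kg/m³).
e = (24.932 − 40.177) − (73809.94 − 112601.75) / 3280 = −3.42 km.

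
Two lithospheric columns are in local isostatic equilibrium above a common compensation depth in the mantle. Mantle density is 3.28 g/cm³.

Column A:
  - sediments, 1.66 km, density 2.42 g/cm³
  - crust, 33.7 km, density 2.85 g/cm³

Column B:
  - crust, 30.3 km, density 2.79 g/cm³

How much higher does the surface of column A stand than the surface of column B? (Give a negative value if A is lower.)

For any compensation level in the mantle, the mantle terms cancel and isostasy reduces to e = (Σt_A − Σt_B) − (Σ(ρt)_A − Σ(ρt)_B) / ρ_m.
Σt_A = 35.36 km; Σt_B = 30.3 km; Σ(ρt)_A = 100.0622; Σ(ρt)_B = 84.537 (in km·g/cm³).
e = (35.36 − 30.3) − (100.0622 − 84.537) / 3.28 = 0.327 km.

0.327 km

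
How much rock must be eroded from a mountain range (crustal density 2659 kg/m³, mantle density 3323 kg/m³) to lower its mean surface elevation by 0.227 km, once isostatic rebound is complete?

Net drop Δ = e − u = e − e ρ_c/ρ_m = e (ρ_m − ρ_c)/ρ_m.
e = Δ ρ_m/(ρ_m − ρ_c) = 0.227 km × 3323/664 = 1.14 km.

1.14 km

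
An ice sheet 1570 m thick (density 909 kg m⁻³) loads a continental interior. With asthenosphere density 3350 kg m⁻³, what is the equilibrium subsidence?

Equating mass per unit area of the two columns: the ice load ρ_ice t is balanced by mantle displaced below, ρ_m s.
s = t ρ_ice / ρ_m = 1570 m × 909/3350 = 426 m.

426 m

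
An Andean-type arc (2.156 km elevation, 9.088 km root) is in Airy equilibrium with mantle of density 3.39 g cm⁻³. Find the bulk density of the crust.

2.74 g cm⁻³

ρ_c h = (ρ_m − ρ_c) r → ρ_c (h + r) = ρ_m r → ρ_c = ρ_m r / (h + r).
ρ_c = 3.39 × 9.088 km / (2.156 km + 9.088 km) = 2.74 g cm⁻³.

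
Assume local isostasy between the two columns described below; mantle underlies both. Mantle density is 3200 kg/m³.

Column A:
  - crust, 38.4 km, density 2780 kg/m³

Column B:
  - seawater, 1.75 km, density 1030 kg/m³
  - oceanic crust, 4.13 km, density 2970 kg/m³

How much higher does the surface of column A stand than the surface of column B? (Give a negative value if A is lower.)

3.56 km

For any compensation level in the mantle, the mantle terms cancel and isostasy reduces to e = (Σt_A − Σt_B) − (Σ(ρt)_A − Σ(ρt)_B) / ρ_m.
Σt_A = 38.4 km; Σt_B = 5.88 km; Σ(ρt)_A = 106752; Σ(ρt)_B = 14068.6 (in km·kg/m³).
e = (38.4 − 5.88) − (106752 − 14068.6) / 3200 = 3.56 km.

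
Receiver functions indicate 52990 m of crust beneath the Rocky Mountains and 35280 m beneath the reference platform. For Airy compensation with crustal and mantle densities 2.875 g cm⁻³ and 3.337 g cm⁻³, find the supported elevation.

Excess crust Δ = 52990 m − 35280 m = 17710 m, split between elevation h and root r with h + r = Δ.
Airy balance ρ_c h = (ρ_m − ρ_c) r gives r = h ρ_c/(ρ_m − ρ_c), so h (1 + ρ_c/(ρ_m − ρ_c)) = Δ, i.e. h = Δ (ρ_m − ρ_c)/ρ_m.
h = 17710 m × 0.462/3.337 = 2450 m.

2450 m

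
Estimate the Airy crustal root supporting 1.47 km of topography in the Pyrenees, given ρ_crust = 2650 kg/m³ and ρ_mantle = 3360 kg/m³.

In Airy isostatic equilibrium: the weight of the topography is balanced by the buoyancy of the root, ρ_c h = (ρ_m − ρ_c) r.
r = h · ρ_c / (ρ_m − ρ_c) = 1.47 km × 2650 / (3360 − 2650) = 5.49 km.

5.49 km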